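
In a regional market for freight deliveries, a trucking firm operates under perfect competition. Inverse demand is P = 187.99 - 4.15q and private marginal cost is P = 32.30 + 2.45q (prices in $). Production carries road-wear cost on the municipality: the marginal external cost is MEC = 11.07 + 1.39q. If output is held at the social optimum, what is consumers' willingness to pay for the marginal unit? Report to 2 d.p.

Social marginal cost = private MC + MEC = 43.37 + 3.84q.
Set SMC = demand: 43.37 + 3.84q = 187.99 - 4.15q → q* = 18.1001.
Consumer price on the demand curve at q*: 187.99 − 4.15×18.1001 = 112.8746.

P = $112.87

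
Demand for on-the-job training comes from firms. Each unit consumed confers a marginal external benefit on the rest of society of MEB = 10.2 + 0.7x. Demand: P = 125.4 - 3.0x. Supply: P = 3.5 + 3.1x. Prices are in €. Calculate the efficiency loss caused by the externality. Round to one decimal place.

DWL = €54.2

Market equilibrium (private): 3.5 + 3.1x = 125.4 - 3.0x → x_m = 19.9836.
Social marginal benefit = demand + MEB = 135.6 - 2.3x.
Set SMB = MC: 135.6 - 2.3x = 3.5 + 3.1x → x* = 24.4630.
The welfare-loss triangle has base |x_m − x*| and height MEB(x_m) (the vertical gap between SMB and MC is zero at x* and MEB at x_m).
DWL = ½ × 4.4794 × 24.1885 = 54.1750.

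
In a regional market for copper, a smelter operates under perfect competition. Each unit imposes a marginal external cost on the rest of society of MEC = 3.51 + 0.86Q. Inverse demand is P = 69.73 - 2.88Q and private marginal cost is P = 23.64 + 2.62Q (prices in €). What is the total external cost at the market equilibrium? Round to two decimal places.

€59.61

Market equilibrium (private): 23.64 + 2.62Q = 69.73 - 2.88Q → Q_m = 8.3800.
Total external cost = ∫₀^{Q_m} (3.51 + 0.86Q) dQ = 3.51×8.3800 + ½×0.86×8.3800² = 59.6103.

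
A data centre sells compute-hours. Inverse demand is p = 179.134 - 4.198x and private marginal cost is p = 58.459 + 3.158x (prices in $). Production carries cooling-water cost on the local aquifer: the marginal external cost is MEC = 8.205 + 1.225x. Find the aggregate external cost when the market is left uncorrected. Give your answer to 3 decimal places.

Market equilibrium (private): 58.459 + 3.158x = 179.134 - 4.198x → x_m = 16.4050.
Total external cost = ∫₀^{x_m} (8.205 + 1.225x) dx = 8.205×16.4050 + ½×1.225×16.4050² = 299.4415.

$299.441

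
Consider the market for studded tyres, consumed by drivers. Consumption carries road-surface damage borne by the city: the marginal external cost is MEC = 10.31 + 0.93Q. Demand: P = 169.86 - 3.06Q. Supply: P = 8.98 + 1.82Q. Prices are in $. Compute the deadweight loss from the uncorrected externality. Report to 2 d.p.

Market equilibrium (private): 8.98 + 1.82Q = 169.86 - 3.06Q → Q_m = 32.9672.
Social marginal benefit = demand − MEC = 159.55 - 3.99Q.
Set SMB = MC: 159.55 - 3.99Q = 8.98 + 1.82Q → Q* = 25.9157.
Height of the DWL triangle at Q_m is MC(Q_m) − SMB(Q_m) = MEC(Q_m) = 40.9695.
DWL = ½ × 7.0515 × 40.9695 = 144.4482.

DWL = $144.45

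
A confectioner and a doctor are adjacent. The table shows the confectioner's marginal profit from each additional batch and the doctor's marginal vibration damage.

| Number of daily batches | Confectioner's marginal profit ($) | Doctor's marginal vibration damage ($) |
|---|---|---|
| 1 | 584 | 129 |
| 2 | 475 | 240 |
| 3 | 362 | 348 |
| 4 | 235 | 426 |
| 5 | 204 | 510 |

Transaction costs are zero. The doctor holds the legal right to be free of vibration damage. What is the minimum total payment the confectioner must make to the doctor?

Efficient level: marginal profit ≥ marginal vibration damage through level 3, so k* = 3.
With the doctor holding the right, the confectioner must at least compensate total damage at k*: 129 + 240 + 348 = 717.

$717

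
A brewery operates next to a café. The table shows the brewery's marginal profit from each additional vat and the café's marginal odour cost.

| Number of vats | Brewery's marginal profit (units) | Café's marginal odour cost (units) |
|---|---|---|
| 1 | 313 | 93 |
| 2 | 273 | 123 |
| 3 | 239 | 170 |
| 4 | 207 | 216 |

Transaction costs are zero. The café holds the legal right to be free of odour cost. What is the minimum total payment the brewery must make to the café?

Efficient level: marginal profit ≥ marginal odour cost through level 3, so k* = 3.
With the café holding the right, the brewery must at least compensate total damage at k*: 93 + 123 + 170 = 386.

386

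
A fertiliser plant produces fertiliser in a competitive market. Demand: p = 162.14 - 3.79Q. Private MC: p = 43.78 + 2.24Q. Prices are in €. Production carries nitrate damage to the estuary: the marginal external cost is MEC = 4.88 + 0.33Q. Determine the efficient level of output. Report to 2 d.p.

Social marginal cost = private MC + MEC = 48.66 + 2.57Q.
Set SMC = demand: 48.66 + 2.57Q = 162.14 - 3.79Q → Q* = 17.8428.

Q* = 17.84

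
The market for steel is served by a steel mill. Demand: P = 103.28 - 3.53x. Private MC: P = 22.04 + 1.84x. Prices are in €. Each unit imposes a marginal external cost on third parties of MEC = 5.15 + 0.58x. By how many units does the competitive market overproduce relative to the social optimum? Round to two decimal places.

Market equilibrium (private): 22.04 + 1.84x = 103.28 - 3.53x → x_m = 15.1285.
Social marginal cost = private MC + MEC = 27.19 + 2.42x.
Set SMC = demand: 27.19 + 2.42x = 103.28 - 3.53x → x* = 12.7882.
Gap = |15.1285 − 12.7882| = 2.3403.

2.34 units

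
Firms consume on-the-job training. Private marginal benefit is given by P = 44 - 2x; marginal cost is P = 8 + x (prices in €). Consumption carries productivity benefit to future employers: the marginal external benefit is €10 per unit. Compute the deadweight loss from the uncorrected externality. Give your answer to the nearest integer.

Market equilibrium (private): 8 + x = 44 - 2x → x_m = 12.0000.
Social marginal benefit = demand + MEB = 54 - 2x.
Set SMB = MC: 54 - 2x = 8 + x → x* = 15.3333.
Height of the DWL triangle at x_m is SMB(x_m) − MC(x_m) = MEB(x_m) = 10.0000.
DWL = ½ × 3.3333 × 10.0000 = 16.6665.

DWL = €17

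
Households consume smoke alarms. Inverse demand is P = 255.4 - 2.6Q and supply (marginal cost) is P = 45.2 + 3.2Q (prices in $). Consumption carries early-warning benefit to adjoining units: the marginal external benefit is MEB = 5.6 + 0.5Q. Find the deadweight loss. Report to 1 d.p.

Market equilibrium (private): 45.2 + 3.2Q = 255.4 - 2.6Q → Q_m = 36.2414.
Social marginal benefit = demand + MEB = 261.0 - 2.1Q.
Set SMB = MC: 261.0 - 2.1Q = 45.2 + 3.2Q → Q* = 40.7170.
The loss is the area between SMB and MC from Q* to Q_m; with linear curves that's a triangle of height MEB(Q_m).
DWL = ½ × 4.4756 × 23.7207 = 53.0822.

DWL = $53.1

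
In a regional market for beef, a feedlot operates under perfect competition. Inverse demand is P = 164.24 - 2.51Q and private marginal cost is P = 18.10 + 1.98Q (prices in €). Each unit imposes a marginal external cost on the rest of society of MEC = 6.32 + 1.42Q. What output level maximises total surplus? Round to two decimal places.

Q* = 23.66

Social marginal cost = private MC + MEC = 24.42 + 3.40Q.
Set SMC = demand: 24.42 + 3.40Q = 164.24 - 2.51Q → Q* = 23.6582.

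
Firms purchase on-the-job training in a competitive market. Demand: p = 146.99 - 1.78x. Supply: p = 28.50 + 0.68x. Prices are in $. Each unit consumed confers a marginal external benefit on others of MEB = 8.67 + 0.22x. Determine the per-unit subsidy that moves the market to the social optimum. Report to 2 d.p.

subsidy = $21.16 per unit

Social marginal benefit = demand + MEB = 155.66 - 1.56x.
Set SMB = MC: 155.66 - 1.56x = 28.50 + 0.68x → x* = 56.7679.
The Pigouvian subsidy equals MEB at x*: 8.67 + 0.22×56.7679 = 21.1589.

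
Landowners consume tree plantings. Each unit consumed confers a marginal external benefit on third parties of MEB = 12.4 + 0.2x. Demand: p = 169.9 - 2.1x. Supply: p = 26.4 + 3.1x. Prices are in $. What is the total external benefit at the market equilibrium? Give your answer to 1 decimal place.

$418.3

Market equilibrium (private): 26.4 + 3.1x = 169.9 - 2.1x → x_m = 27.5962.
Total external benefit = ∫₀^{x_m} (12.4 + 0.2x) dx = 12.4×27.5962 + ½×0.2×27.5962² = 418.3479.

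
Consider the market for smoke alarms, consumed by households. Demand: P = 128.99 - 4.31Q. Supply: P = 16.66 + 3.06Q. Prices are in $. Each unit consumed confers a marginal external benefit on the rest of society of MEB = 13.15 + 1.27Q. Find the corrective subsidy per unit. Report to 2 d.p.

Social marginal benefit = demand + MEB = 142.14 - 3.04Q.
Set SMB = MC: 142.14 - 3.04Q = 16.66 + 3.06Q → Q* = 20.5705.
The Pigouvian subsidy equals MEB at Q*: 13.15 + 1.27×20.5705 = 39.2745.

subsidy = $39.27 per unit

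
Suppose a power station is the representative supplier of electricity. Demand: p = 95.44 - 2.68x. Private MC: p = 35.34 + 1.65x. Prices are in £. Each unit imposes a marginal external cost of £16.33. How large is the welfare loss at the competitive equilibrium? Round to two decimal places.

DWL = £30.79

Market equilibrium (private): 35.34 + 1.65x = 95.44 - 2.68x → x_m = 13.8799.
Social marginal cost = private MC + MEC = 51.67 + 1.65x.
Set SMC = demand: 51.67 + 1.65x = 95.44 - 2.68x → x* = 10.1085.
The loss is the area between SMC and demand from x* to x_m; with linear curves that's a triangle of height MEC(x_m).
DWL = ½ × 3.7714 × 16.3300 = 30.7935.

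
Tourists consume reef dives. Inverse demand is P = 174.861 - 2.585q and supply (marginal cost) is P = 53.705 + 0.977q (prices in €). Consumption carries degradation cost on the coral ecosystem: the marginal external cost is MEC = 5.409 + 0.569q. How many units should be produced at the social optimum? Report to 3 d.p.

q* = 28.019

Social marginal benefit = demand − MEC = 169.452 - 3.154q.
Set SMB = MC: 169.452 - 3.154q = 53.705 + 0.977q → q* = 28.0191.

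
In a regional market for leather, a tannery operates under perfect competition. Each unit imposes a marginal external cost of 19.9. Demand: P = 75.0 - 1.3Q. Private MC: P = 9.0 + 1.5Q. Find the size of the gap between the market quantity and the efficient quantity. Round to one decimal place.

7.1 units

Market equilibrium (private): 9.0 + 1.5Q = 75.0 - 1.3Q → Q_m = 23.5714.
Social marginal cost = private MC + MEC = 28.9 + 1.5Q.
Set SMC = demand: 28.9 + 1.5Q = 75.0 - 1.3Q → Q* = 16.4643.
Gap = |23.5714 − 16.4643| = 7.1071.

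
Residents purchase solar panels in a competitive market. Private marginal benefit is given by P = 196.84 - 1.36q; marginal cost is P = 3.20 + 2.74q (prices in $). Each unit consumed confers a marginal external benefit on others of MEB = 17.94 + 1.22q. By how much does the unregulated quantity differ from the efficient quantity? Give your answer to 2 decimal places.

Market equilibrium (private): 3.20 + 2.74q = 196.84 - 1.36q → q_m = 47.2293.
Social marginal benefit = demand + MEB = 214.78 - 0.14q.
Set SMB = MC: 214.78 - 0.14q = 3.20 + 2.74q → q* = 73.4653.
Gap = |47.2293 − 73.4653| = 26.2360.

26.24 units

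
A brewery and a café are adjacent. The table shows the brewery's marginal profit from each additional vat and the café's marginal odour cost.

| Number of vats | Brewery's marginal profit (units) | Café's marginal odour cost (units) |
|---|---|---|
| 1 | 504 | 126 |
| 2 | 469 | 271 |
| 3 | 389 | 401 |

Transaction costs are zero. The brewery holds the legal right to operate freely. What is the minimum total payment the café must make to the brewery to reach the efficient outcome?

389

Left alone the brewery would choose level 3 (marginal profit stays positive).
Efficient level: k* = 2 (marginal profit ≥ marginal odour cost through 2).
The café must at least cover the brewery's forgone profit from cutting 3→2: 389 = 389.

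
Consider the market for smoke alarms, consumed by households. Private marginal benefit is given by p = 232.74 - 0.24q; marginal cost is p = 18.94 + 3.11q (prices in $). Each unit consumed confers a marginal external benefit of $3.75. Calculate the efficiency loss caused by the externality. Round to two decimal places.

Market equilibrium (private): 18.94 + 3.11q = 232.74 - 0.24q → q_m = 63.8209.
Social marginal benefit = demand + MEB = 236.49 - 0.24q.
Set SMB = MC: 236.49 - 0.24q = 18.94 + 3.11q → q* = 64.9403.
Height of the DWL triangle at q_m is SMB(q_m) − MC(q_m) = MEB(q_m) = 3.7500.
DWL = ½ × 1.1194 × 3.7500 = 2.0989.

DWL = $2.10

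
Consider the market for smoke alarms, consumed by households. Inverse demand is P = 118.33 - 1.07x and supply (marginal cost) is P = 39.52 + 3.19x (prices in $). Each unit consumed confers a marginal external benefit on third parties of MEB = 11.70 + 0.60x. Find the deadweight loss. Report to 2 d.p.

Market equilibrium (private): 39.52 + 3.19x = 118.33 - 1.07x → x_m = 18.5000.
Social marginal benefit = demand + MEB = 130.03 - 0.47x.
Set SMB = MC: 130.03 - 0.47x = 39.52 + 3.19x → x* = 24.7295.
The loss is the area between SMB and MC from x* to x_m; with linear curves that's a triangle of height MEB(x_m).
DWL = ½ × 6.2295 × 22.8000 = 71.0163.

DWL = $71.02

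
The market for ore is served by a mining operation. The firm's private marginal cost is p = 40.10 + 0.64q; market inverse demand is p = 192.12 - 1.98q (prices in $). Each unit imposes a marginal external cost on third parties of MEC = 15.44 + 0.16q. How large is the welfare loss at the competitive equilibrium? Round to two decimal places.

Market equilibrium (private): 40.10 + 0.64q = 192.12 - 1.98q → q_m = 58.0229.
Social marginal cost = private MC + MEC = 55.54 + 0.80q.
Set SMC = demand: 55.54 + 0.80q = 192.12 - 1.98q → q* = 49.1295.
The loss is the area between SMC and demand from q* to q_m; with linear curves that's a triangle of height MEC(q_m).
DWL = ½ × 8.8934 × 24.7237 = 109.9389.

DWL = $109.94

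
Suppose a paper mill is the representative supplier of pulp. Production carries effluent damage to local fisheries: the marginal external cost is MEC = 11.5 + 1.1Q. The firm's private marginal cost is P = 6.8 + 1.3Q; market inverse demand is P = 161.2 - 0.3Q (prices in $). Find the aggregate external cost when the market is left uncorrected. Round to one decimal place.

$6231.5

Market equilibrium (private): 6.8 + 1.3Q = 161.2 - 0.3Q → Q_m = 96.5000.
Total external cost = ∫₀^{Q_m} (11.5 + 1.1Q) dQ = 11.5×96.5000 + ½×1.1×96.5000² = 6231.4875.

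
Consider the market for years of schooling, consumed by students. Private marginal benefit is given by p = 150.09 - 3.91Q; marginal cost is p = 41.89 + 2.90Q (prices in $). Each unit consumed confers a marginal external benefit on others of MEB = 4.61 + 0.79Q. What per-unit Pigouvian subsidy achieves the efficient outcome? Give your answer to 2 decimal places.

subsidy = $19.41 per unit

Social marginal benefit = demand + MEB = 154.70 - 3.12Q.
Set SMB = MC: 154.70 - 3.12Q = 41.89 + 2.90Q → Q* = 18.7392.
The Pigouvian subsidy equals MEB at Q*: 4.61 + 0.79×18.7392 = 19.4140.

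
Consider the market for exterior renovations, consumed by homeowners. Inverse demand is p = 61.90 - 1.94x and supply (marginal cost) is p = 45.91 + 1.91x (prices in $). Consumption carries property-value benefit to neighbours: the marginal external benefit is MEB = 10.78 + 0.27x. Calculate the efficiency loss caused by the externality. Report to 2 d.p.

Market equilibrium (private): 45.91 + 1.91x = 61.90 - 1.94x → x_m = 4.1532.
Social marginal benefit = demand + MEB = 72.68 - 1.67x.
Set SMB = MC: 72.68 - 1.67x = 45.91 + 1.91x → x* = 7.4777.
The welfare-loss triangle has base |x_m − x*| and height MEB(x_m) (the vertical gap between SMB and MC is zero at x* and MEB at x_m).
DWL = ½ × 3.3245 × 11.9014 = 19.7831.

DWL = $19.78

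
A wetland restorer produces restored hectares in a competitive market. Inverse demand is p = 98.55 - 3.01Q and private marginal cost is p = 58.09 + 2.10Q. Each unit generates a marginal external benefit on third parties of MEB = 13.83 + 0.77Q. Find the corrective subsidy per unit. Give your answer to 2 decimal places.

Social marginal cost = private MC − MEB = 44.26 + 1.33Q.
Set SMC = demand: 44.26 + 1.33Q = 98.55 - 3.01Q → Q* = 12.5092.
The Pigouvian subsidy equals MEB at Q*: 13.83 + 0.77×12.5092 = 23.4621.

subsidy = 23.46 per unit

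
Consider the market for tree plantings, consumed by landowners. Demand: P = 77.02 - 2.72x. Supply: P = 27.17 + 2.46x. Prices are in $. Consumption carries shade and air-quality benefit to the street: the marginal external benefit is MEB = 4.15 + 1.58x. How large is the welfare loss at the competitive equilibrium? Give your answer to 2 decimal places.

DWL = $52.03

Market equilibrium (private): 27.17 + 2.46x = 77.02 - 2.72x → x_m = 9.6236.
Social marginal benefit = demand + MEB = 81.17 - 1.14x.
Set SMB = MC: 81.17 - 1.14x = 27.17 + 2.46x → x* = 15.0000.
Height of the DWL triangle at x_m is SMB(x_m) − MC(x_m) = MEB(x_m) = 19.3552.
DWL = ½ × 5.3764 × 19.3552 = 52.0306.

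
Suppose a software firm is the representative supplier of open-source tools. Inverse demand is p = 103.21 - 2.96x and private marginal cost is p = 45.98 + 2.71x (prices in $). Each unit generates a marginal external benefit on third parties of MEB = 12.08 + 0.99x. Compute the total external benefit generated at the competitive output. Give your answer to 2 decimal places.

$172.36

Market equilibrium (private): 45.98 + 2.71x = 103.21 - 2.96x → x_m = 10.0935.
Total external benefit = ∫₀^{x_m} (12.08 + 0.99x) dx = 12.08×10.0935 + ½×0.99×10.0935² = 172.3595.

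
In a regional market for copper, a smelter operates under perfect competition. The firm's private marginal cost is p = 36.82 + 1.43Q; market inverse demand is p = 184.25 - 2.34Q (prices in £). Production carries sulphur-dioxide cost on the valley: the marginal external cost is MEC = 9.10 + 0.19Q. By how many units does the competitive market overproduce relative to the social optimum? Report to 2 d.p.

Market equilibrium (private): 36.82 + 1.43Q = 184.25 - 2.34Q → Q_m = 39.1061.
Social marginal cost = private MC + MEC = 45.92 + 1.62Q.
Set SMC = demand: 45.92 + 1.62Q = 184.25 - 2.34Q → Q* = 34.9318.
Gap = |39.1061 − 34.9318| = 4.1743.

4.17 units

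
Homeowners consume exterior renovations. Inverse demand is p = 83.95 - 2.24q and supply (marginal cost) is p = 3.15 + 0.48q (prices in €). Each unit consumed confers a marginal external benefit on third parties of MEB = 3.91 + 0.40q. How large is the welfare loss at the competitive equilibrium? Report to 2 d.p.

Market equilibrium (private): 3.15 + 0.48q = 83.95 - 2.24q → q_m = 29.7059.
Social marginal benefit = demand + MEB = 87.86 - 1.84q.
Set SMB = MC: 87.86 - 1.84q = 3.15 + 0.48q → q* = 36.5129.
Between q* and q_m the wedge SMB − MC runs linearly from 0 to MEB(q_m), so the loss is a triangle.
DWL = ½ × 6.8070 × 15.7924 = 53.7494.

DWL = €53.75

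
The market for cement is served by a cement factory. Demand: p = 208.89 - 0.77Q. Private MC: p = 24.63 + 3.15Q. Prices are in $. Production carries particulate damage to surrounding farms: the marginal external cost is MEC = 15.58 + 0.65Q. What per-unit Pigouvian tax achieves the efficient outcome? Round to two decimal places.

Social marginal cost = private MC + MEC = 40.21 + 3.80Q.
Set SMC = demand: 40.21 + 3.80Q = 208.89 - 0.77Q → Q* = 36.9103.
The Pigouvian tax equals MEC at Q*: 15.58 + 0.65×36.9103 = 39.5717.

tax = $39.57 per unit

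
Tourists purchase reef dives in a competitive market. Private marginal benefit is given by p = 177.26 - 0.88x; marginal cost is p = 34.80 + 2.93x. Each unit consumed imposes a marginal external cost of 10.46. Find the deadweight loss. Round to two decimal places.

Market equilibrium (private): 34.80 + 2.93x = 177.26 - 0.88x → x_m = 37.3911.
Social marginal benefit = demand − MEC = 166.80 - 0.88x.
Set SMB = MC: 166.80 - 0.88x = 34.80 + 2.93x → x* = 34.6457.
The loss is the area between SMB and MC from x* to x_m; with linear curves that's a triangle of height MEC(x_m).
DWL = ½ × 2.7454 × 10.4600 = 14.3584.

DWL = 14.36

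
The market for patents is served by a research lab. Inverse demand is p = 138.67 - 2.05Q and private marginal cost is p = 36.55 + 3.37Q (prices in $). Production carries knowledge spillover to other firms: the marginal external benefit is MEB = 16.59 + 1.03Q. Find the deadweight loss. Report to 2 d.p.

DWL = $147.58

Market equilibrium (private): 36.55 + 3.37Q = 138.67 - 2.05Q → Q_m = 18.8413.
Social marginal cost = private MC − MEB = 19.96 + 2.34Q.
Set SMC = demand: 19.96 + 2.34Q = 138.67 - 2.05Q → Q* = 27.0410.
Between Q* and Q_m the wedge demand − SMC runs linearly from 0 to MEB(Q_m), so the loss is a triangle.
DWL = ½ × 8.1997 × 35.9966 = 147.5807.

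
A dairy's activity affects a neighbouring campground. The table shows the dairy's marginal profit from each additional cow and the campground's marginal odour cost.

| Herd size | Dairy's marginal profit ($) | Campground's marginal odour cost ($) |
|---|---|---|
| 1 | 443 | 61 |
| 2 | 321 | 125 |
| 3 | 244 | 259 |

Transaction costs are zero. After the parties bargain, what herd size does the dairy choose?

2

Bargaining reaches the level where marginal profit last exceeds marginal odour cost.
That holds through level 2 (321 ≥ 125) but not at 3 (244 < 259).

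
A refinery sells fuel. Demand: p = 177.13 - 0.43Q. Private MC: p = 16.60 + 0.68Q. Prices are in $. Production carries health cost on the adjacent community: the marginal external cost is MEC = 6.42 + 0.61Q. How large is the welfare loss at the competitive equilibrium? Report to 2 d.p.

DWL = $2603.66

Market equilibrium (private): 16.60 + 0.68Q = 177.13 - 0.43Q → Q_m = 144.6216.
Social marginal cost = private MC + MEC = 23.02 + 1.29Q.
Set SMC = demand: 23.02 + 1.29Q = 177.13 - 0.43Q → Q* = 89.5988.
Between Q* and Q_m the wedge SMC − demand runs linearly from 0 to MEC(Q_m), so the loss is a triangle.
DWL = ½ × 55.0228 × 94.6392 = 2603.6569.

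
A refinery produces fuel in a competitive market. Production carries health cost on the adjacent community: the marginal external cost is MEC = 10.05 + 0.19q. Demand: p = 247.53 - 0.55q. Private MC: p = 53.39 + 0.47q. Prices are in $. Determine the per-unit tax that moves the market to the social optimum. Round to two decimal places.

tax = $38.96 per unit

Social marginal cost = private MC + MEC = 63.44 + 0.66q.
Set SMC = demand: 63.44 + 0.66q = 247.53 - 0.55q → q* = 152.1405.
The Pigouvian tax equals MEC at q*: 10.05 + 0.19×152.1405 = 38.9567.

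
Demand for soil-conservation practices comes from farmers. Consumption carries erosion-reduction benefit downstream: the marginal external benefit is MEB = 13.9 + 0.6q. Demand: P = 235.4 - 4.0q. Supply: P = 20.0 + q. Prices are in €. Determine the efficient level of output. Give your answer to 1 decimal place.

q* = 52.1

Social marginal benefit = demand + MEB = 249.3 - 3.4q.
Set SMB = MC: 249.3 - 3.4q = 20.0 + q → q* = 52.1136.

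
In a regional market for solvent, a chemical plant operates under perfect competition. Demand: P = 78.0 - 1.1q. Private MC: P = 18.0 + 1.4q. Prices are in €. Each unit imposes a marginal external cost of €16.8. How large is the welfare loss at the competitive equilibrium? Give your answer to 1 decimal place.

DWL = €56.4

Market equilibrium (private): 18.0 + 1.4q = 78.0 - 1.1q → q_m = 24.0000.
Social marginal cost = private MC + MEC = 34.8 + 1.4q.
Set SMC = demand: 34.8 + 1.4q = 78.0 - 1.1q → q* = 17.2800.
Height of the DWL triangle at q_m is SMC(q_m) − demand(q_m) = MEC(q_m) = 16.8000.
DWL = ½ × 6.7200 × 16.8000 = 56.4480.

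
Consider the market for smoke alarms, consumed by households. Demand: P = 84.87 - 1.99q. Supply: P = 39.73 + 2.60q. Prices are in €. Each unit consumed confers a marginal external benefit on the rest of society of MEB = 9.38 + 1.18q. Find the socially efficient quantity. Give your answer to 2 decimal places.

q* = 15.99

Social marginal benefit = demand + MEB = 94.25 - 0.81q.
Set SMB = MC: 94.25 - 0.81q = 39.73 + 2.60q → q* = 15.9883.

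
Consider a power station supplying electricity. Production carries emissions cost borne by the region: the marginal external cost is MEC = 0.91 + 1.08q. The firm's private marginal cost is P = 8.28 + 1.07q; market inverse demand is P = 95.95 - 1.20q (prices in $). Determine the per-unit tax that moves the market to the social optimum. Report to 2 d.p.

tax = $28.88 per unit

Social marginal cost = private MC + MEC = 9.19 + 2.15q.
Set SMC = demand: 9.19 + 2.15q = 95.95 - 1.20q → q* = 25.8985.
The Pigouvian tax equals MEC at q*: 0.91 + 1.08×25.8985 = 28.8804.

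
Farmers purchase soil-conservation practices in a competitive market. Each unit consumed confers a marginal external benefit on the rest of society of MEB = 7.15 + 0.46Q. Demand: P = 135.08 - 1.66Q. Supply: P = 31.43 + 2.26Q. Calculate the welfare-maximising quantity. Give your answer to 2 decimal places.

Q* = 32.02

Social marginal benefit = demand + MEB = 142.23 - 1.20Q.
Set SMB = MC: 142.23 - 1.20Q = 31.43 + 2.26Q → Q* = 32.0231.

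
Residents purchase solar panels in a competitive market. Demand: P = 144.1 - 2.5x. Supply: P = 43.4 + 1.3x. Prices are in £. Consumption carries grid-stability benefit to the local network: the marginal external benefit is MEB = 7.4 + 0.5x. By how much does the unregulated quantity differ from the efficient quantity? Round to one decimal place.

6.3 units

Market equilibrium (private): 43.4 + 1.3x = 144.1 - 2.5x → x_m = 26.5000.
Social marginal benefit = demand + MEB = 151.5 - 2.0x.
Set SMB = MC: 151.5 - 2.0x = 43.4 + 1.3x → x* = 32.7576.
Gap = |26.5000 − 32.7576| = 6.2576.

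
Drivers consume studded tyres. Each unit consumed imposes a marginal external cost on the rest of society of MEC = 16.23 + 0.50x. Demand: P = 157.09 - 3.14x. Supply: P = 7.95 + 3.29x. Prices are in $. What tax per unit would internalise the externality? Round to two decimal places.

tax = $25.82 per unit

Social marginal benefit = demand − MEC = 140.86 - 3.64x.
Set SMB = MC: 140.86 - 3.64x = 7.95 + 3.29x → x* = 19.1789.
The Pigouvian tax equals MEC at x*: 16.23 + 0.50×19.1789 = 25.8195.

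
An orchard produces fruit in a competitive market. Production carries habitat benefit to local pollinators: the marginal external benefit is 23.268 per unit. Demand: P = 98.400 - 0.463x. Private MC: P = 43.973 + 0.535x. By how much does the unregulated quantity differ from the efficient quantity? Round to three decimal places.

23.315 units

Market equilibrium (private): 43.973 + 0.535x = 98.400 - 0.463x → x_m = 54.5361.
Social marginal cost = private MC − MEB = 20.705 + 0.535x.
Set SMC = demand: 20.705 + 0.535x = 98.400 - 0.463x → x* = 77.8507.
Gap = |54.5361 − 77.8507| = 23.3146.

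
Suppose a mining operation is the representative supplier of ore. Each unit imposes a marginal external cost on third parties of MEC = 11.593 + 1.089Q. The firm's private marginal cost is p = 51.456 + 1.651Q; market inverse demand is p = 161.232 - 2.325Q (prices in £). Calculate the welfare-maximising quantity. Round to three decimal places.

Q* = 19.385

Social marginal cost = private MC + MEC = 63.049 + 2.740Q.
Set SMC = demand: 63.049 + 2.740Q = 161.232 - 2.325Q → Q* = 19.3846.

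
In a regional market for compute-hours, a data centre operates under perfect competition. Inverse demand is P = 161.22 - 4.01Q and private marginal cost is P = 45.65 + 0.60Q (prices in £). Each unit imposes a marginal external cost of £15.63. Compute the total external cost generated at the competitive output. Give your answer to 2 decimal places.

Market equilibrium (private): 45.65 + 0.60Q = 161.22 - 4.01Q → Q_m = 25.0694.
Total external cost = MEC × Q_m = 15.63 × 25.0694 = 391.8347.

£391.83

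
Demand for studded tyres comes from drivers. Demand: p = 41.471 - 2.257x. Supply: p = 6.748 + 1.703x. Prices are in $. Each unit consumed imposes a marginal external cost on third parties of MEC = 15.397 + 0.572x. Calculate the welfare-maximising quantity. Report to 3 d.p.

x* = 4.264

Social marginal benefit = demand − MEC = 26.074 - 2.829x.
Set SMB = MC: 26.074 - 2.829x = 6.748 + 1.703x → x* = 4.2643.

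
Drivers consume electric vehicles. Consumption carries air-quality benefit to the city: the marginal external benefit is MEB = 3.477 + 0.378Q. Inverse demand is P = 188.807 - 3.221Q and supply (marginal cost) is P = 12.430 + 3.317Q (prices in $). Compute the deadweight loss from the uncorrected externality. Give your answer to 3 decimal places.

Market equilibrium (private): 12.430 + 3.317Q = 188.807 - 3.221Q → Q_m = 26.9772.
Social marginal benefit = demand + MEB = 192.284 - 2.843Q.
Set SMB = MC: 192.284 - 2.843Q = 12.430 + 3.317Q → Q* = 29.1971.
Height of the DWL triangle at Q_m is SMB(Q_m) − MC(Q_m) = MEB(Q_m) = 13.6744.
DWL = ½ × 2.2199 × 13.6744 = 15.1779.

DWL = $15.178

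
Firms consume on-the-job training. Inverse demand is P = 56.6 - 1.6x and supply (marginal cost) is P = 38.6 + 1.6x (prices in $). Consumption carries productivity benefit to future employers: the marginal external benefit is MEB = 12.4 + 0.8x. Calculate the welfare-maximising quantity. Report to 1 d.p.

x* = 12.7

Social marginal benefit = demand + MEB = 69.0 - 0.8x.
Set SMB = MC: 69.0 - 0.8x = 38.6 + 1.6x → x* = 12.6667.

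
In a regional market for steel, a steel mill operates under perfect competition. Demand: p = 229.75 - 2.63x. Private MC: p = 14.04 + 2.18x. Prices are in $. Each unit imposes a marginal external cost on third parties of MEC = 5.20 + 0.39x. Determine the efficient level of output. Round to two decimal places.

Social marginal cost = private MC + MEC = 19.24 + 2.57x.
Set SMC = demand: 19.24 + 2.57x = 229.75 - 2.63x → x* = 40.4827.

x* = 40.48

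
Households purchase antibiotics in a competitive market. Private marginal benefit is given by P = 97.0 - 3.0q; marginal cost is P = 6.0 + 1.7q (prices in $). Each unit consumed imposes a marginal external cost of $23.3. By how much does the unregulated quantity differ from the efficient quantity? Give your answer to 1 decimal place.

5.0 units

Market equilibrium (private): 6.0 + 1.7q = 97.0 - 3.0q → q_m = 19.3617.
Social marginal benefit = demand − MEC = 73.7 - 3.0q.
Set SMB = MC: 73.7 - 3.0q = 6.0 + 1.7q → q* = 14.4043.
Gap = |19.3617 − 14.4043| = 4.9574.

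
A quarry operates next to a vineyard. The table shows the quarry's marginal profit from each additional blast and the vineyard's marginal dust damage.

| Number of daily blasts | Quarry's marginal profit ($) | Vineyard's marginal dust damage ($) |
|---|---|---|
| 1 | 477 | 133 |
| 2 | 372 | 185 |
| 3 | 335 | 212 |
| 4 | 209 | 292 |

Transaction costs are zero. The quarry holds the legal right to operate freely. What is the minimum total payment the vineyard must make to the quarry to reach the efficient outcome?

Left alone the quarry would choose level 4 (marginal profit stays positive).
Efficient level: k* = 3 (marginal profit ≥ marginal dust damage through 3).
The vineyard must at least cover the quarry's forgone profit from cutting 4→3: 209 = 209.

$209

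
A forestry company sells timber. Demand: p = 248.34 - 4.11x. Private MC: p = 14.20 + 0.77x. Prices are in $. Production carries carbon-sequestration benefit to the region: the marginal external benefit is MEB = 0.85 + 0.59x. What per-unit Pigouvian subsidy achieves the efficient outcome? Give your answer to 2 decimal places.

Social marginal cost = private MC − MEB = 13.35 + 0.18x.
Set SMC = demand: 13.35 + 0.18x = 248.34 - 4.11x → x* = 54.7762.
The Pigouvian subsidy equals MEB at x*: 0.85 + 0.59×54.7762 = 33.1680.

subsidy = $33.17 per unit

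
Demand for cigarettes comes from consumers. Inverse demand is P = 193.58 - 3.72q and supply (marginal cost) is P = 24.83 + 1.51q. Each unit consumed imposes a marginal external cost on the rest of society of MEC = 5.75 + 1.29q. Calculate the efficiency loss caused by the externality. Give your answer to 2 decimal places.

DWL = 172.10

Market equilibrium (private): 24.83 + 1.51q = 193.58 - 3.72q → q_m = 32.2658.
Social marginal benefit = demand − MEC = 187.83 - 5.01q.
Set SMB = MC: 187.83 - 5.01q = 24.83 + 1.51q → q* = 25.0000.
The welfare-loss triangle has base |q_m − q*| and height MEC(q_m) (the vertical gap between SMB and MC is zero at q* and MEC at q_m).
DWL = ½ × 7.2658 × 47.3728 = 172.1006.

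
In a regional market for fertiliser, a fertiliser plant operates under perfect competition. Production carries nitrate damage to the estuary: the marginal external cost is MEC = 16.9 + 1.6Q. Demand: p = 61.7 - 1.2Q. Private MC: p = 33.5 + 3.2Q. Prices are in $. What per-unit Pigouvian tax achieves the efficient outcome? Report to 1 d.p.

Social marginal cost = private MC + MEC = 50.4 + 4.8Q.
Set SMC = demand: 50.4 + 4.8Q = 61.7 - 1.2Q → Q* = 1.8833.
The Pigouvian tax equals MEC at Q*: 16.9 + 1.6×1.8833 = 19.9133.

tax = $19.9 per unit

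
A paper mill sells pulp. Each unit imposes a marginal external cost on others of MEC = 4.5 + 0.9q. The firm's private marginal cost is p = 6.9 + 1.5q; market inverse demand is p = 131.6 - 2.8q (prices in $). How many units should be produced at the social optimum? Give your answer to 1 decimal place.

Social marginal cost = private MC + MEC = 11.4 + 2.4q.
Set SMC = demand: 11.4 + 2.4q = 131.6 - 2.8q → q* = 23.1154.

q* = 23.1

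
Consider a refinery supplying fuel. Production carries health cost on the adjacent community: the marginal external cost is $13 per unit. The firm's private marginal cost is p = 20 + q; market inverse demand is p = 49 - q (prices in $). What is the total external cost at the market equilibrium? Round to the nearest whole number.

$189

Market equilibrium (private): 20 + q = 49 - q → q_m = 14.5000.
Total external cost = MEC × q_m = 13 × 14.5000 = 188.5000.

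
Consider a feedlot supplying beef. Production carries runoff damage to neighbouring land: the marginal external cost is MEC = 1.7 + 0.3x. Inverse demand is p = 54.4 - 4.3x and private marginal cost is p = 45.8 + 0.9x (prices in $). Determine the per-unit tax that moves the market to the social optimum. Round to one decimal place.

Social marginal cost = private MC + MEC = 47.5 + 1.2x.
Set SMC = demand: 47.5 + 1.2x = 54.4 - 4.3x → x* = 1.2545.
The Pigouvian tax equals MEC at x*: 1.7 + 0.3×1.2545 = 2.0764.

tax = $2.1 per unit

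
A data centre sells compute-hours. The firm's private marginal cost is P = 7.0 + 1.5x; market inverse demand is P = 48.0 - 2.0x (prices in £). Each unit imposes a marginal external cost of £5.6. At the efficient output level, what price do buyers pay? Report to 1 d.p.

Social marginal cost = private MC + MEC = 12.6 + 1.5x.
Set SMC = demand: 12.6 + 1.5x = 48.0 - 2.0x → x* = 10.1143.
Consumer price on the demand curve at x*: 48.0 − 2.0×10.1143 = 27.7714.

P = £27.8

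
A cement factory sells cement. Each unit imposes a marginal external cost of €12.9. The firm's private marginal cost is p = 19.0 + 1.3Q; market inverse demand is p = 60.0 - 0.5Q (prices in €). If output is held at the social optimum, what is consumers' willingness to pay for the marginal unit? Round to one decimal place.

P = €52.2

Social marginal cost = private MC + MEC = 31.9 + 1.3Q.
Set SMC = demand: 31.9 + 1.3Q = 60.0 - 0.5Q → Q* = 15.6111.
Consumer price on the demand curve at Q*: 60.0 − 0.5×15.6111 = 52.1945.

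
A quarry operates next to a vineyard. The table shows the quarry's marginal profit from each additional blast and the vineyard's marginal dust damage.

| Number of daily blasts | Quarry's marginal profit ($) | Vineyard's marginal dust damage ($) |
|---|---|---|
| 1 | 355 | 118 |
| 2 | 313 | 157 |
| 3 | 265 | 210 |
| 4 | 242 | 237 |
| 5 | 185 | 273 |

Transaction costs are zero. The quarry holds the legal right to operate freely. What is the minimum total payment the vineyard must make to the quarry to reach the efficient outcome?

Left alone the quarry would choose level 5 (marginal profit stays positive).
Efficient level: k* = 4 (marginal profit ≥ marginal dust damage through 4).
The vineyard must at least cover the quarry's forgone profit from cutting 5→4: 185 = 185.

$185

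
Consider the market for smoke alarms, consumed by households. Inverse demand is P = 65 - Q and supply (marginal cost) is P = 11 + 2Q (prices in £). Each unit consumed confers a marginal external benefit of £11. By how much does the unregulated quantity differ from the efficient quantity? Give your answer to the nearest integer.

Market equilibrium (private): 11 + 2Q = 65 - Q → Q_m = 18.0000.
Social marginal benefit = demand + MEB = 76 - Q.
Set SMB = MC: 76 - Q = 11 + 2Q → Q* = 21.6667.
Gap = |18.0000 − 21.6667| = 3.6667.

4 units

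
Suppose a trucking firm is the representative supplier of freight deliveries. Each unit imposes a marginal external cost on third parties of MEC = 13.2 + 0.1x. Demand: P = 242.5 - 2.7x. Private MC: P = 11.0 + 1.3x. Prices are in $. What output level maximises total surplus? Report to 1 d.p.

Social marginal cost = private MC + MEC = 24.2 + 1.4x.
Set SMC = demand: 24.2 + 1.4x = 242.5 - 2.7x → x* = 53.2439.

x* = 53.2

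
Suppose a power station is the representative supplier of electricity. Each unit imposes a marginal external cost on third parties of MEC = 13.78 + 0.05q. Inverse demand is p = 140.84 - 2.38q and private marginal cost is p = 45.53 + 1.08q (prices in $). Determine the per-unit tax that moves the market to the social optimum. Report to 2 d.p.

tax = $14.94 per unit

Social marginal cost = private MC + MEC = 59.31 + 1.13q.
Set SMC = demand: 59.31 + 1.13q = 140.84 - 2.38q → q* = 23.2279.
The Pigouvian tax equals MEC at q*: 13.78 + 0.05×23.2279 = 14.9414.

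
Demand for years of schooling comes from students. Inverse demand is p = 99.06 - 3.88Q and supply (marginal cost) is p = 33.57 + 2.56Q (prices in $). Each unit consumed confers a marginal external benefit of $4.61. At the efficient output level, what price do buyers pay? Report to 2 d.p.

Social marginal benefit = demand + MEB = 103.67 - 3.88Q.
Set SMB = MC: 103.67 - 3.88Q = 33.57 + 2.56Q → Q* = 10.8851.
Consumer price on the demand curve at Q*: 99.06 − 3.88×10.8851 = 56.8258.

P = $56.83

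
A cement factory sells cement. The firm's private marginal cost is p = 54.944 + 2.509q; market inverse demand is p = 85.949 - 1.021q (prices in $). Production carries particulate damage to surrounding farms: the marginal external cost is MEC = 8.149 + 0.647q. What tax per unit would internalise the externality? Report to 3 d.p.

tax = $11.689 per unit

Social marginal cost = private MC + MEC = 63.093 + 3.156q.
Set SMC = demand: 63.093 + 3.156q = 85.949 - 1.021q → q* = 5.4719.
The Pigouvian tax equals MEC at q*: 8.149 + 0.647×5.4719 = 11.6893.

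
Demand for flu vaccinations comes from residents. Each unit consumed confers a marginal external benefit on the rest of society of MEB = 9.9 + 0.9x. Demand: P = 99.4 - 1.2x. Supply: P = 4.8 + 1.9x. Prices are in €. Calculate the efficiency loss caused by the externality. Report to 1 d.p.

DWL = €317.3

Market equilibrium (private): 4.8 + 1.9x = 99.4 - 1.2x → x_m = 30.5161.
Social marginal benefit = demand + MEB = 109.3 - 0.3x.
Set SMB = MC: 109.3 - 0.3x = 4.8 + 1.9x → x* = 47.5000.
The loss is the area between SMB and MC from x* to x_m; with linear curves that's a triangle of height MEB(x_m).
DWL = ½ × 16.9839 × 37.3645 = 317.2975.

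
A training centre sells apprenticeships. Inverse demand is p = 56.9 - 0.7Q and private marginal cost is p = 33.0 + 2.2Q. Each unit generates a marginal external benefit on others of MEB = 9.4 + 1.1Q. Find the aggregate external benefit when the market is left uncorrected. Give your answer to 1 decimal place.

Market equilibrium (private): 33.0 + 2.2Q = 56.9 - 0.7Q → Q_m = 8.2414.
Total external benefit = ∫₀^{Q_m} (9.4 + 1.1Q) dQ = 9.4×8.2414 + ½×1.1×8.2414² = 114.8255.

114.8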